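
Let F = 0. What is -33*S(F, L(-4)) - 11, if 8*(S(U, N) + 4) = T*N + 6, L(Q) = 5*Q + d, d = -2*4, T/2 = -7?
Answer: -6083/4 ≈ -1520.8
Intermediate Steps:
T = -14 (T = 2*(-7) = -14)
d = -8
L(Q) = -8 + 5*Q (L(Q) = 5*Q - 8 = -8 + 5*Q)
S(U, N) = -13/4 - 7*N/4 (S(U, N) = -4 + (-14*N + 6)/8 = -4 + (6 - 14*N)/8 = -4 + (¾ - 7*N/4) = -13/4 - 7*N/4)
-33*S(F, L(-4)) - 11 = -33*(-13/4 - 7*(-8 + 5*(-4))/4) - 11 = -33*(-13/4 - 7*(-8 - 20)/4) - 11 = -33*(-13/4 - 7/4*(-28)) - 11 = -33*(-13/4 + 49) - 11 = -33*183/4 - 11 = -6039/4 - 11 = -6083/4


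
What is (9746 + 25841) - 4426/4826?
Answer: 85869218/2413 ≈ 35586.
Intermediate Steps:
(9746 + 25841) - 4426/4826 = 35587 - 4426*1/4826 = 35587 - 2213/2413 = 85869218/2413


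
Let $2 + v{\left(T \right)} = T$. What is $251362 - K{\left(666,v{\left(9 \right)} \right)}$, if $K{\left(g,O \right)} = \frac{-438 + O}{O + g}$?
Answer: $\frac{169167057}{673} \approx 2.5136 \cdot 10^{5}$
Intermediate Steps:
$v{\left(T \right)} = -2 + T$
$K{\left(g,O \right)} = \frac{-438 + O}{O + g}$
$251362 - K{\left(666,v{\left(9 \right)} \right)} = 251362 - \frac{-438 + \left(-2 + 9\right)}{\left(-2 + 9\right) + 666} = 251362 - \frac{-438 + 7}{7 + 666} = 251362 - \frac{1}{673} \left(-431\right) = 251362 - - \frac{431}{673} = 251362 + \frac{431}{673} = \frac{169167057}{673}$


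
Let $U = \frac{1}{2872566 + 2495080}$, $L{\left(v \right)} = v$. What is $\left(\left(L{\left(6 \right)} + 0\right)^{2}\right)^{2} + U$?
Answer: $\frac{6956469217}{5367646} \approx 1296.0$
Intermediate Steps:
$U = \frac{1}{5367646} \approx 1.863 \cdot 10^{-7}$
$\left(\left(L{\left(6 \right)} + 0\right)^{2}\right)^{2} + U = \left(\left(6 + 0\right)^{2}\right)^{2} + \frac{1}{5367646} = \left(6^{2}\right)^{2} + \frac{1}{5367646} = 36^{2} + \frac{1}{5367646} = 1296 + \frac{1}{5367646} = \frac{6956469217}{5367646}$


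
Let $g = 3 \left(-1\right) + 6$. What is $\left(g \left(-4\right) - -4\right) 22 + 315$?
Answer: $139$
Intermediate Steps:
$g = 3$ ($g = -3 + 6 = 3$)
$\left(g \left(-4\right) - -4\right) 22 + 315 = \left(3 \left(-4\right) - -4\right) 22 + 315 = \left(-12 + 4\right) 22 + 315 = \left(-8\right) 22 + 315 = -176 + 315 = 139$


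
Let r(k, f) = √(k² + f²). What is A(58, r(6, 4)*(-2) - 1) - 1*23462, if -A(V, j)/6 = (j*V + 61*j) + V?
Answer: -23096 + 2856*√13 ≈ -12799.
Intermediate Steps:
r(k, f) = √(f² + k²)
A(V, j) = -366*j - 6*V - 6*V*j (A(V, j) = -6*((j*V + 61*j) + V) = -6*((V*j + 61*j) + V) = -6*((61*j + V*j) + V) = -6*(V + 61*j + V*j) = -366*j - 6*V - 6*V*j)
A(58, r(6, 4)*(-2) - 1) - 1*23462 = (-366*(√(4² + 6²)*(-2) - 1) - 6*58 - 6*58*(√(4² + 6²)*(-2) - 1)) - 1*23462 = (-366*(√(16 + 36)*(-2) - 1) - 348 - 6*58*(√(16 + 36)*(-2) - 1)) - 23462 = (-366*(√52*(-2) - 1) - 348 - 6*58*(√52*(-2) - 1)) - 23462 = (-366*((2*√13)*(-2) - 1) - 348 - 6*58*((2*√13)*(-2) - 1)) - 23462 = (-366*(-4*√13 - 1) - 348 - 6*58*(-4*√13 - 1)) - 23462 = (-366*(-1 - 4*√13) - 348 - 6*58*(-1 - 4*√13)) - 23462 = ((366 + 1464*√13) - 348 + (348 + 1392*√13)) - 23462 = (366 + 2856*√13) - 23462 = -23096 + 2856*√13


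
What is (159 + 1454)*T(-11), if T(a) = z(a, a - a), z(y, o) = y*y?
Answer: 195173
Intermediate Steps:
z(y, o) = y²
T(a) = a²
(159 + 1454)*T(-11) = (159 + 1454)*(-11)² = 1613*121 = 195173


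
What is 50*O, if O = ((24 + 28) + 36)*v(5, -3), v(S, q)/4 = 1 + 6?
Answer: 123200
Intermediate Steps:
v(S, q) = 28 (v(S, q) = 4*(1 + 6) = 4*7 = 28)
O = 2464 (O = ((24 + 28) + 36)*28 = (52 + 36)*28 = 88*28 = 2464)
50*O = 50*2464 = 123200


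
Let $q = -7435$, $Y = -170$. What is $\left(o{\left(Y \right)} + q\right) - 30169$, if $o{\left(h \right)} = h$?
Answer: $-37774$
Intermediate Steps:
$\left(o{\left(Y \right)} + q\right) - 30169 = \left(-170 - 7435\right) - 30169 = -7605 - 30169 = -37774$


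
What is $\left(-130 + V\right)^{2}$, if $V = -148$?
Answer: $77284$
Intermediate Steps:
$\left(-130 + V\right)^{2} = \left(-130 - 148\right)^{2} = \left(-278\right)^{2} = 77284$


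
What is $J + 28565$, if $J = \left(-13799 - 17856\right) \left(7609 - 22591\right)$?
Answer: $474283775$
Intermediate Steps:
$J = 474255210$ ($J = \left(-31655\right) \left(-14982\right) = 474255210$)
$J + 28565 = 474255210 + 28565 = 474283775$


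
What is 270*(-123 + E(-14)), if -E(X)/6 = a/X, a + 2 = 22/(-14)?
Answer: -1647540/49 ≈ -33623.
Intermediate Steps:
a = -25/7 (a = -2 + 22/(-14) = -2 + 22*(-1/14) = -2 - 11/7 = -25/7 ≈ -3.5714)
E(X) = 150/(7*X) (E(X) = -(-150)/(7*X) = 150/(7*X))
270*(-123 + E(-14)) = 270*(-123 + (150/7)/(-14)) = 270*(-123 + (150/7)*(-1/14)) = 270*(-123 - 75/49) = 270*(-6102/49) = -1647540/49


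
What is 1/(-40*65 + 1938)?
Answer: -1/662 ≈ -0.0015106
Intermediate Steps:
1/(-40*65 + 1938) = 1/(-2600 + 1938) = 1/(-662) = -1/662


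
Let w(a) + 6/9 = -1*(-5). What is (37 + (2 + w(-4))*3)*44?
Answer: 2464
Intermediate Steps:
w(a) = 13/3 (w(a) = -2/3 - 1*(-5) = -2/3 + 5 = 13/3)
(37 + (2 + w(-4))*3)*44 = (37 + (2 + 13/3)*3)*44 = (37 + (19/3)*3)*44 = (37 + 19)*44 = 56*44 = 2464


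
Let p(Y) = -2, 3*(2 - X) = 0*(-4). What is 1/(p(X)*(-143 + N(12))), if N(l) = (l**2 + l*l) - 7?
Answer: -1/276 ≈ -0.0036232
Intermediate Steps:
X = 2 (X = 2 - 0*(-4) = 2 - 1/3*0 = 2 + 0 = 2)
N(l) = -7 + 2*l**2 (N(l) = (l**2 + l**2) - 7 = 2*l**2 - 7 = -7 + 2*l**2)
1/(p(X)*(-143 + N(12))) = 1/(-2*(-143 + (-7 + 2*12**2))) = 1/(-2*(-143 + (-7 + 2*144))) = 1/(-2*(-143 + (-7 + 288))) = 1/(-2*(-143 + 281)) = 1/(-2*138) = 1/(-276) = -1/276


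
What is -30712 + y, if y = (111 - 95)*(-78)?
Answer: -31960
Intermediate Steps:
y = -1248 (y = 16*(-78) = -1248)
-30712 + y = -30712 - 1248 = -31960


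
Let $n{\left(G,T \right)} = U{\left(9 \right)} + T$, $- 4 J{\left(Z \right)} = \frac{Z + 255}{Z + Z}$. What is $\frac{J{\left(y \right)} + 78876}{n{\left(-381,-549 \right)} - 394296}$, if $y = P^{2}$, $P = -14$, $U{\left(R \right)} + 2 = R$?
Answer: $- \frac{123677117}{619105984} \approx -0.19977$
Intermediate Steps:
$U{\left(R \right)} = -2 + R$
$y = 196$ ($y = \left(-14\right)^{2} = 196$)
$J{\left(Z \right)} = - \frac{255 + Z}{8 Z}$ ($J{\left(Z \right)} = - \frac{\left(Z + 255\right) \frac{1}{Z + Z}}{4} = - \frac{\left(255 + Z\right) \frac{1}{2 Z}}{4} = - \frac{\frac{1}{2} \frac{1}{Z} \left(255 + Z\right)}{4} = - \frac{255 + Z}{8 Z}$)
$n{\left(G,T \right)} = 7 + T$ ($n{\left(G,T \right)} = \left(-2 + 9\right) + T = 7 + T$)
$\frac{J{\left(y \right)} + 78876}{n{\left(-381,-549 \right)} - 394296} = \frac{\frac{-255 - 196}{8 \cdot 196} + 78876}{\left(7 - 549\right) - 394296} = \frac{\frac{1}{8} \cdot \frac{1}{196} \left(-255 - 196\right) + 78876}{-542 - 394296} = \frac{\frac{1}{8} \cdot \frac{1}{196} \left(-451\right) + 78876}{-394838} = \left(- \frac{451}{1568} + 78876\right) \left(- \frac{1}{394838}\right) = \frac{123677117}{1568} \left(- \frac{1}{394838}\right) = - \frac{123677117}{619105984}$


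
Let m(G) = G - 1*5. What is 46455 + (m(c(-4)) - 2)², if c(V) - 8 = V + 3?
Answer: 46455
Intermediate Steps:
c(V) = 11 + V (c(V) = 8 + (V + 3) = 8 + (3 + V) = 11 + V)
m(G) = -5 + G (m(G) = G - 5 = -5 + G)
46455 + (m(c(-4)) - 2)² = 46455 + ((-5 + (11 - 4)) - 2)² = 46455 + ((-5 + 7) - 2)² = 46455 + (2 - 2)² = 46455 + 0² = 46455 + 0 = 46455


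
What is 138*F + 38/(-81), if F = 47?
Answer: 525328/81 ≈ 6485.5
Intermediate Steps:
138*F + 38/(-81) = 138*47 + 38/(-81) = 6486 + 38*(-1/81) = 6486 - 38/81 = 525328/81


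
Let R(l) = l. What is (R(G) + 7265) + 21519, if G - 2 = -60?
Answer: 28726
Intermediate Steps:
G = -58 (G = 2 - 60 = -58)
(R(G) + 7265) + 21519 = (-58 + 7265) + 21519 = 7207 + 21519 = 28726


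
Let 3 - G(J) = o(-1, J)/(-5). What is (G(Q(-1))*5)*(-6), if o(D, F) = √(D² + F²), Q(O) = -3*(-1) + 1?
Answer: -90 - 6*√17 ≈ -114.74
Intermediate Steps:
Q(O) = 4 (Q(O) = 3 + 1 = 4)
G(J) = 3 + √(1 + J²)/5 (G(J) = 3 - √((-1)² + J²)/(-5) = 3 - √(1 + J²)*(-1)/5 = 3 - (-1)*√(1 + J²)/5 = 3 + √(1 + J²)/5)
(G(Q(-1))*5)*(-6) = ((3 + √(1 + 4²)/5)*5)*(-6) = ((3 + √(1 + 16)/5)*5)*(-6) = ((3 + √17/5)*5)*(-6) = (15 + √17)*(-6) = -90 - 6*√17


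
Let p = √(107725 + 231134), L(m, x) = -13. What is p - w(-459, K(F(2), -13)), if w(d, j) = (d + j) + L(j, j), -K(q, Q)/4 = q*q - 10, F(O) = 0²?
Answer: 432 + 3*√37651 ≈ 1014.1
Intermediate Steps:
F(O) = 0
K(q, Q) = 40 - 4*q² (K(q, Q) = -4*(q*q - 10) = -4*(q² - 10) = -4*(-10 + q²) = 40 - 4*q²)
w(d, j) = -13 + d + j (w(d, j) = (d + j) - 13 = -13 + d + j)
p = 3*√37651 (p = √338859 = 3*√37651 ≈ 582.12)
p - w(-459, K(F(2), -13)) = 3*√37651 - (-13 - 459 + (40 - 4*0²)) = 3*√37651 - (-13 - 459 + (40 - 4*0)) = 3*√37651 - (-13 - 459 + (40 + 0)) = 3*√37651 - (-13 - 459 + 40) = 3*√37651 - 1*(-432) = 3*√37651 + 432 = 432 + 3*√37651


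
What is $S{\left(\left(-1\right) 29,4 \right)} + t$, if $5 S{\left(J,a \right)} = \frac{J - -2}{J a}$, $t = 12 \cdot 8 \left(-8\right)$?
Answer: $- \frac{445413}{580} \approx -767.95$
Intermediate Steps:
$t = -768$ ($t = 96 \left(-8\right) = -768$)
$S{\left(J,a \right)} = \frac{2 + J}{5 J a}$ ($S{\left(J,a \right)} = \frac{\left(J - -2\right) \frac{1}{J a}}{5} = \frac{\left(J + 2\right) \frac{1}{J a}}{5} = \frac{\left(2 + J\right) \frac{1}{J a}}{5} = \frac{\frac{1}{J} \frac{1}{a} \left(2 + J\right)}{5} = \frac{2 + J}{5 J a}$)
$S{\left(\left(-1\right) 29,4 \right)} + t = \frac{2 - 29}{5 \left(\left(-1\right) 29\right) 4} - 768 = \frac{1}{5} \frac{1}{-29} \cdot \frac{1}{4} \left(2 - 29\right) - 768 = \frac{1}{5} \left(- \frac{1}{29}\right) \frac{1}{4} \left(-27\right) - 768 = \frac{27}{580} - 768 = - \frac{445413}{580}$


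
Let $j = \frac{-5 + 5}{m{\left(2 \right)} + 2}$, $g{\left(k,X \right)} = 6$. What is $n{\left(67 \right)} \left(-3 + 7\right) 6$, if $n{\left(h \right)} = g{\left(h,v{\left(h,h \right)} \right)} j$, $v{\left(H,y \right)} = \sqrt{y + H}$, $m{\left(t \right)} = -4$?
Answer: $0$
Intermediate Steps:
$v{\left(H,y \right)} = \sqrt{H + y}$
$j = 0$ ($j = \frac{-5 + 5}{-4 + 2} = \frac{0}{-2} = 0 \left(- \frac{1}{2}\right) = 0$)
$n{\left(h \right)} = 0$ ($n{\left(h \right)} = 6 \cdot 0 = 0$)
$n{\left(67 \right)} \left(-3 + 7\right) 6 = 0 \left(-3 + 7\right) 6 = 0 \cdot 4 \cdot 6 = 0 \cdot 24 = 0$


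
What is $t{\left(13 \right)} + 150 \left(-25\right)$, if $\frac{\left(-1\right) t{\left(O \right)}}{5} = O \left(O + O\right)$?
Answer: $-5440$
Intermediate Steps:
$t{\left(O \right)} = - 10 O^{2}$ ($t{\left(O \right)} = - 5 O \left(O + O\right) = - 5 O 2 O = - 5 \cdot 2 O^{2} = - 10 O^{2}$)
$t{\left(13 \right)} + 150 \left(-25\right) = - 10 \cdot 13^{2} + 150 \left(-25\right) = \left(-10\right) 169 - 3750 = -1690 - 3750 = -5440$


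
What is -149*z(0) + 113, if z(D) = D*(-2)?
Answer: 113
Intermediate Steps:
z(D) = -2*D
-149*z(0) + 113 = -(-298)*0 + 113 = -149*0 + 113 = 0 + 113 = 113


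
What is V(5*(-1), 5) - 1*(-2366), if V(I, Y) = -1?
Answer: 2365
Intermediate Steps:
V(5*(-1), 5) - 1*(-2366) = -1 - 1*(-2366) = -1 + 2366 = 2365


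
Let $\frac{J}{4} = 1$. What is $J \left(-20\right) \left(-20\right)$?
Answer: $1600$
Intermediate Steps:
$J = 4$ ($J = 4 \cdot 1 = 4$)
$J \left(-20\right) \left(-20\right) = 4 \left(-20\right) \left(-20\right) = \left(-80\right) \left(-20\right) = 1600$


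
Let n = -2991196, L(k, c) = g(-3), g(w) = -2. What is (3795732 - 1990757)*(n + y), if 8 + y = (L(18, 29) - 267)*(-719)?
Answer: -5049946420175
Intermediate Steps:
L(k, c) = -2
y = 193403 (y = -8 + (-2 - 267)*(-719) = -8 - 269*(-719) = -8 + 193411 = 193403)
(3795732 - 1990757)*(n + y) = (3795732 - 1990757)*(-2991196 + 193403) = 1804975*(-2797793) = -5049946420175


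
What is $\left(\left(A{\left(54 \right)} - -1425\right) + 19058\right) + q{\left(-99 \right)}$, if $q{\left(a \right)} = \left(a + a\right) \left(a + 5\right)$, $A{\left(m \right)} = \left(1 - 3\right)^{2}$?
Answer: $39099$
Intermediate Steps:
$A{\left(m \right)} = 4$ ($A{\left(m \right)} = \left(-2\right)^{2} = 4$)
$q{\left(a \right)} = 2 a \left(5 + a\right)$
$\left(\left(A{\left(54 \right)} - -1425\right) + 19058\right) + q{\left(-99 \right)} = \left(\left(4 - -1425\right) + 19058\right) + 2 \left(-99\right) \left(5 - 99\right) = \left(\left(4 + 1425\right) + 19058\right) + 2 \left(-99\right) \left(-94\right) = \left(1429 + 19058\right) + 18612 = 20487 + 18612 = 39099$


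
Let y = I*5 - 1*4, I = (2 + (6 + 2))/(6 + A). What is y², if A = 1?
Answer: 484/49 ≈ 9.8775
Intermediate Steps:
I = 10/7 (I = (2 + (6 + 2))/(6 + 1) = (2 + 8)/7 = 10*(⅐) = 10/7 ≈ 1.4286)
y = 22/7 (y = (10/7)*5 - 1*4 = 50/7 - 4 = 22/7 ≈ 3.1429)
y² = (22/7)² = 484/49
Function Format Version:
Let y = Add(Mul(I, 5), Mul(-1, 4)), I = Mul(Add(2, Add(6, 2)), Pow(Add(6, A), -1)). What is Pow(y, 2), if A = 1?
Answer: Rational(484, 49) ≈ 9.8775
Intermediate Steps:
I = Rational(10, 7) (I = Mul(Add(2, Add(6, 2)), Pow(Add(6, 1), -1)) = Mul(Add(2, 8), Pow(7, -1)) = Mul(10, Rational(1, 7)) = Rational(10, 7) ≈ 1.4286)
y = Rational(22, 7) (y = Add(Mul(Rational(10, 7), 5), Mul(-1, 4)) = Add(Rational(50, 7), -4) = Rational(22, 7) ≈ 3.1429)
Pow(y, 2) = Pow(Rational(22, 7), 2) = Rational(484, 49)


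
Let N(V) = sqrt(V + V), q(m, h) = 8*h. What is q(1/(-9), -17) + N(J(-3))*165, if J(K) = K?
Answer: -136 + 165*I*sqrt(6) ≈ -136.0 + 404.17*I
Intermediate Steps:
N(V) = sqrt(2)*sqrt(V) (N(V) = sqrt(2*V) = sqrt(2)*sqrt(V))
q(1/(-9), -17) + N(J(-3))*165 = 8*(-17) + (sqrt(2)*sqrt(-3))*165 = -136 + (sqrt(2)*(I*sqrt(3)))*165 = -136 + (I*sqrt(6))*165 = -136 + 165*I*sqrt(6)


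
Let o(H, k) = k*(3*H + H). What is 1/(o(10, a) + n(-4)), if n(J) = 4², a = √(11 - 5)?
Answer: -1/584 + 5*√6/1168 ≈ 0.0087735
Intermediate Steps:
a = √6 ≈ 2.4495
n(J) = 16
o(H, k) = 4*H*k (o(H, k) = k*(4*H) = 4*H*k)
1/(o(10, a) + n(-4)) = 1/(4*10*√6 + 16) = 1/(40*√6 + 16) = 1/(16 + 40*√6)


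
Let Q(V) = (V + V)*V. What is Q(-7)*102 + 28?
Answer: 10024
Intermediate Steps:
Q(V) = 2*V² (Q(V) = (2*V)*V = 2*V²)
Q(-7)*102 + 28 = (2*(-7)²)*102 + 28 = (2*49)*102 + 28 = 98*102 + 28 = 9996 + 28 = 10024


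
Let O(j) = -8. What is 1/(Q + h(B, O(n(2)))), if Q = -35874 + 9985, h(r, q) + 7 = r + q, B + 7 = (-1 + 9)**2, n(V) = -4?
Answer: -1/25847 ≈ -3.8689e-5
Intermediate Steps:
B = 57 (B = -7 + (-1 + 9)**2 = -7 + 8**2 = -7 + 64 = 57)
h(r, q) = -7 + q + r (h(r, q) = -7 + (r + q) = -7 + (q + r) = -7 + q + r)
Q = -25889
1/(Q + h(B, O(n(2)))) = 1/(-25889 + (-7 - 8 + 57)) = 1/(-25889 + 42) = 1/(-25847) = -1/25847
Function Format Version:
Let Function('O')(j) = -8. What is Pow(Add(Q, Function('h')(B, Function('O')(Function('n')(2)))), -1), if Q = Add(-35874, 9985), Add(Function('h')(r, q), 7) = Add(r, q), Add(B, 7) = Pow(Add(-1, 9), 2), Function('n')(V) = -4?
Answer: Rational(-1, 25847) ≈ -3.8689e-5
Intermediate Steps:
B = 57 (B = Add(-7, Pow(Add(-1, 9), 2)) = Add(-7, Pow(8, 2)) = Add(-7, 64) = 57)
Function('h')(r, q) = Add(-7, q, r) (Function('h')(r, q) = Add(-7, Add(r, q)) = Add(-7, Add(q, r)) = Add(-7, q, r))
Q = -25889
Pow(Add(Q, Function('h')(B, Function('O')(Function('n')(2)))), -1) = Pow(Add(-25889, Add(-7, -8, 57)), -1) = Pow(Add(-25889, 42), -1) = Pow(-25847, -1) = Rational(-1, 25847)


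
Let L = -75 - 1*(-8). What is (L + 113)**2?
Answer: 2116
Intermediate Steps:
L = -67 (L = -75 + 8 = -67)
(L + 113)**2 = (-67 + 113)**2 = 46**2 = 2116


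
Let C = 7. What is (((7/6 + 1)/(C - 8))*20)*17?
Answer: -2210/3 ≈ -736.67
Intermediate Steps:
(((7/6 + 1)/(C - 8))*20)*17 = (((7/6 + 1)/(7 - 8))*20)*17 = (((7*(1/6) + 1)/(-1))*20)*17 = (((7/6 + 1)*(-1))*20)*17 = (((13/6)*(-1))*20)*17 = -13/6*20*17 = -130/3*17 = -2210/3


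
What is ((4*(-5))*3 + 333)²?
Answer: 74529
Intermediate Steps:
((4*(-5))*3 + 333)² = (-20*3 + 333)² = (-60 + 333)² = 273² = 74529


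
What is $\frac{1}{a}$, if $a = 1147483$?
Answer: $\frac{1}{1147483} \approx 8.7147 \cdot 10^{-7}$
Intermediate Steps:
$\frac{1}{a} = \frac{1}{1147483}$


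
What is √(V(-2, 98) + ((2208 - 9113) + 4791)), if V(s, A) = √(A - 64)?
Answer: √(-2114 + √34) ≈ 45.915*I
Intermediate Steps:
V(s, A) = √(-64 + A)
√(V(-2, 98) + ((2208 - 9113) + 4791)) = √(√(-64 + 98) + ((2208 - 9113) + 4791)) = √(√34 + (-6905 + 4791)) = √(√34 - 2114) = √(-2114 + √34)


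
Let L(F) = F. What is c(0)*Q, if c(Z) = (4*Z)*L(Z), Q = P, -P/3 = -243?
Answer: 0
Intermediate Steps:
P = 729 (P = -3*(-243) = 729)
Q = 729
c(Z) = 4*Z² (c(Z) = (4*Z)*Z = 4*Z²)
c(0)*Q = (4*0²)*729 = (4*0)*729 = 0*729 = 0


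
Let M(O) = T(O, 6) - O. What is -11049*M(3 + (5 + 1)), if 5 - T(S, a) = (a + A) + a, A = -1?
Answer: 165735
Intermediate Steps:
T(S, a) = 6 - 2*a (T(S, a) = 5 - ((a - 1) + a) = 5 - ((-1 + a) + a) = 5 - (-1 + 2*a) = 5 + (1 - 2*a) = 6 - 2*a)
M(O) = -6 - O (M(O) = (6 - 2*6) - O = (6 - 12) - O = -6 - O)
-11049*M(3 + (5 + 1)) = -11049*(-6 - (3 + (5 + 1))) = -11049*(-6 - (3 + 6)) = -11049*(-6 - 1*9) = -11049*(-6 - 9) = -11049*(-15) = 165735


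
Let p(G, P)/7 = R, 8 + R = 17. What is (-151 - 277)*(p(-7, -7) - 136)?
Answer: 31244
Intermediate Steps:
R = 9 (R = -8 + 17 = 9)
p(G, P) = 63 (p(G, P) = 7*9 = 63)
(-151 - 277)*(p(-7, -7) - 136) = (-151 - 277)*(63 - 136) = -428*(-73) = 31244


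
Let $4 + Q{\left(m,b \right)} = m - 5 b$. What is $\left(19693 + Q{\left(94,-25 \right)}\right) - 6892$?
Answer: $13016$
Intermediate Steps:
$Q{\left(m,b \right)} = -4 + m - 5 b$ ($Q{\left(m,b \right)} = -4 - \left(- m + 5 b\right) = -4 + m - 5 b$)
$\left(19693 + Q{\left(94,-25 \right)}\right) - 6892 = \left(19693 - -215\right) - 6892 = \left(19693 + \left(-4 + 94 + 125\right)\right) - 6892 = \left(19693 + 215\right) - 6892 = 19908 - 6892 = 13016$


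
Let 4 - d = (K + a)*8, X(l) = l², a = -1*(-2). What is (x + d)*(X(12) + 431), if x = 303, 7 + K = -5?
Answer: 222525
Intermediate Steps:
K = -12 (K = -7 - 5 = -12)
a = 2
d = 84 (d = 4 - (-12 + 2)*8 = 4 - (-10)*8 = 4 - 1*(-80) = 4 + 80 = 84)
(x + d)*(X(12) + 431) = (303 + 84)*(12² + 431) = 387*(144 + 431) = 387*575 = 222525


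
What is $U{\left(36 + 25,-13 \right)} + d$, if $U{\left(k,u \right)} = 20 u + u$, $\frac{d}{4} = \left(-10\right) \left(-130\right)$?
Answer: $4927$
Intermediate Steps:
$d = 5200$ ($d = 4 \left(\left(-10\right) \left(-130\right)\right) = 4 \cdot 1300 = 5200$)
$U{\left(k,u \right)} = 21 u$
$U{\left(36 + 25,-13 \right)} + d = 21 \left(-13\right) + 5200 = -273 + 5200 = 4927$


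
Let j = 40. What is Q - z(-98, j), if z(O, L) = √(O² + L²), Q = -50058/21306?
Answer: -8343/3551 - 2*√2801 ≈ -108.20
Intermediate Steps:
Q = -8343/3551 (Q = -50058*1/21306 = -8343/3551 ≈ -2.3495)
z(O, L) = √(L² + O²)
Q - z(-98, j) = -8343/3551 - √(40² + (-98)²) = -8343/3551 - √(1600 + 9604) = -8343/3551 - √11204 = -8343/3551 - 2*√2801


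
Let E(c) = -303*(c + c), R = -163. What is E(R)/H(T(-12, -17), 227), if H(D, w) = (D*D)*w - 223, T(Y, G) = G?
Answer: 49389/32690 ≈ 1.5108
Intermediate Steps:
H(D, w) = -223 + w*D² (H(D, w) = D²*w - 223 = w*D² - 223 = -223 + w*D²)
E(c) = -606*c
E(R)/H(T(-12, -17), 227) = (-606*(-163))/(-223 + 227*(-17)²) = 98778/(-223 + 227*289) = 98778/(-223 + 65603) = 98778/65380 = 98778*(1/65380) = 49389/32690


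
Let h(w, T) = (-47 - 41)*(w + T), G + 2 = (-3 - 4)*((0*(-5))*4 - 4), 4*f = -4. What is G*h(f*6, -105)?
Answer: 253968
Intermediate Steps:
f = -1 (f = (¼)*(-4) = -1)
G = 26 (G = -2 + (-3 - 4)*((0*(-5))*4 - 4) = -2 - 7*(0*4 - 4) = -2 - 7*(0 - 4) = -2 - 7*(-4) = -2 + 28 = 26)
h(w, T) = -88*T - 88*w (h(w, T) = -88*(T + w) = -88*T - 88*w)
G*h(f*6, -105) = 26*(-88*(-105) - (-88)*6) = 26*(9240 - 88*(-6)) = 26*(9240 + 528) = 26*9768 = 253968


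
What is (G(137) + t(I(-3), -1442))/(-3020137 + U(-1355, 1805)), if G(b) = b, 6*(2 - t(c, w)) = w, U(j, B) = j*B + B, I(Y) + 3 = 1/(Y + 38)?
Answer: -2/28809 ≈ -6.9423e-5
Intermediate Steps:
I(Y) = -3 + 1/(38 + Y) (I(Y) = -3 + 1/(Y + 38) = -3 + 1/(38 + Y))
U(j, B) = B + B*j (U(j, B) = B*j + B = B + B*j)
t(c, w) = 2 - w/6
(G(137) + t(I(-3), -1442))/(-3020137 + U(-1355, 1805)) = (137 + (2 - ⅙*(-1442)))/(-3020137 + 1805*(1 - 1355)) = (137 + (2 + 721/3))/(-3020137 + 1805*(-1354)) = (137 + 727/3)/(-3020137 - 2443970) = (1138/3)/(-5464107) = (1138/3)*(-1/5464107) = -2/28809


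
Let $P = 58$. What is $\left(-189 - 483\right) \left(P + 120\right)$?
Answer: $-119616$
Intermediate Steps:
$\left(-189 - 483\right) \left(P + 120\right) = \left(-189 - 483\right) \left(58 + 120\right) = \left(-672\right) 178 = -119616$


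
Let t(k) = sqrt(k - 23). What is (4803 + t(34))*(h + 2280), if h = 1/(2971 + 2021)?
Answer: 18222199361/1664 + 11381761*sqrt(11)/4992 ≈ 1.0958e+7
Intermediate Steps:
t(k) = sqrt(-23 + k)
h = 1/4992 ≈ 0.00020032
(4803 + t(34))*(h + 2280) = (4803 + sqrt(-23 + 34))*(1/4992 + 2280) = (4803 + sqrt(11))*(11381761/4992) = 18222199361/1664 + 11381761*sqrt(11)/4992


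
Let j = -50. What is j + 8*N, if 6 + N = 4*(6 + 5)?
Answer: 254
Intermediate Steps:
N = 38 (N = -6 + 4*(6 + 5) = -6 + 4*11 = -6 + 44 = 38)
j + 8*N = -50 + 8*38 = -50 + 304 = 254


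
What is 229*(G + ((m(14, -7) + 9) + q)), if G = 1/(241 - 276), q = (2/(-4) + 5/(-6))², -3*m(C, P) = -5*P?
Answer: -66181/315 ≈ -210.10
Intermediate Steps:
m(C, P) = 5*P/3 (m(C, P) = -(-5)*P/3 = 5*P/3)
q = 16/9 (q = (2*(-¼) + 5*(-⅙))² = (-½ - ⅚)² = (-4/3)² = 16/9 ≈ 1.7778)
G = -1/35 (G = 1/(-35) = -1/35 ≈ -0.028571)
229*(G + ((m(14, -7) + 9) + q)) = 229*(-1/35 + (((5/3)*(-7) + 9) + 16/9)) = 229*(-1/35 + ((-35/3 + 9) + 16/9)) = 229*(-1/35 + (-8/3 + 16/9)) = 229*(-1/35 - 8/9) = 229*(-289/315) = -66181/315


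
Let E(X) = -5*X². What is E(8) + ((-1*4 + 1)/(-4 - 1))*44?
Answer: -1468/5 ≈ -293.60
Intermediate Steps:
E(8) + ((-1*4 + 1)/(-4 - 1))*44 = -5*8² + ((-1*4 + 1)/(-4 - 1))*44 = -5*64 + ((-4 + 1)/(-5))*44 = -320 - ⅕*(-3)*44 = -320 + (⅗)*44 = -320 + 132/5 = -1468/5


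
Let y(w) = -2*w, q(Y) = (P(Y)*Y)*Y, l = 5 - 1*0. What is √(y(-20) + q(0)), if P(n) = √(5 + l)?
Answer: 2*√10 ≈ 6.3246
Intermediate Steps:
l = 5 (l = 5 + 0 = 5)
P(n) = √10 (P(n) = √(5 + 5) = √10)
q(Y) = √10*Y² (q(Y) = (√10*Y)*Y = (Y*√10)*Y = √10*Y²)
√(y(-20) + q(0)) = √(-2*(-20) + √10*0²) = √(40 + √10*0) = √(40 + 0) = √40 = 2*√10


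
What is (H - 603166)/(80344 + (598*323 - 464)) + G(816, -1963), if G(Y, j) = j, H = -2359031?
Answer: -538927939/273034 ≈ -1973.8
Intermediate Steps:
(H - 603166)/(80344 + (598*323 - 464)) + G(816, -1963) = (-2359031 - 603166)/(80344 + (598*323 - 464)) - 1963 = -2962197/(80344 + (193154 - 464)) - 1963 = -2962197/(80344 + 192690) - 1963 = -2962197/273034 - 1963 = -538927939/273034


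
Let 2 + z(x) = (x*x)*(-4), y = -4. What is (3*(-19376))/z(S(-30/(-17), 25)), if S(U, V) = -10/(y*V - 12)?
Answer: 15190784/531 ≈ 28608.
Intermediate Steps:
S(U, V) = -10/(-12 - 4*V) (S(U, V) = -10/(-4*V - 12) = -10/(-12 - 4*V))
z(x) = -2 - 4*x**2 (z(x) = -2 + (x*x)*(-4) = -2 + x**2*(-4) = -2 - 4*x**2)
(3*(-19376))/z(S(-30/(-17), 25)) = (3*(-19376))/(-2 - 4*25/(4*(3 + 25)**2)) = -58128/(-2 - 4*((5/2)/28)**2) = -58128/(-2 - 4*((5/2)*(1/28))**2) = -58128/(-2 - 4*(5/56)**2) = -58128/(-2 - 4*25/3136) = -58128/(-2 - 25/784) = -58128/(-1593/784) = -58128*(-784/1593) = 15190784/531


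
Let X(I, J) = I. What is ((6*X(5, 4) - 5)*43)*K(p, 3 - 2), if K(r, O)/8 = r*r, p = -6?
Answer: 309600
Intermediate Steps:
K(r, O) = 8*r**2 (K(r, O) = 8*(r*r) = 8*r**2)
((6*X(5, 4) - 5)*43)*K(p, 3 - 2) = ((6*5 - 5)*43)*(8*(-6)**2) = ((30 - 5)*43)*(8*36) = (25*43)*288 = 1075*288 = 309600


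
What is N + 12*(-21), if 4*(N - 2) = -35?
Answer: -1035/4 ≈ -258.75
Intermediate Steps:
N = -27/4 (N = 2 + (¼)*(-35) = 2 - 35/4 = -27/4 ≈ -6.7500)
N + 12*(-21) = -27/4 + 12*(-21) = -27/4 - 252 = -1035/4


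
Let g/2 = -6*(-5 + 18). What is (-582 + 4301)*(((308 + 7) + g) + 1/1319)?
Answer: 779956118/1319 ≈ 5.9132e+5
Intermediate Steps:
g = -156 (g = 2*(-6*(-5 + 18)) = 2*(-6*13) = 2*(-78) = -156)
(-582 + 4301)*(((308 + 7) + g) + 1/1319) = (-582 + 4301)*(((308 + 7) - 156) + 1/1319) = 3719*((315 - 156) + 1/1319) = 3719*(159 + 1/1319) = 3719*(209722/1319) = 779956118/1319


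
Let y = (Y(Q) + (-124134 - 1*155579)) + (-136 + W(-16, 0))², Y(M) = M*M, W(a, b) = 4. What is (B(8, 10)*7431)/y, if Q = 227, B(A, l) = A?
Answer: -7431/26345 ≈ -0.28206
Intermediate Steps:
Y(M) = M²
y = -210760 (y = (227² + (-124134 - 1*155579)) + (-136 + 4)² = (51529 + (-124134 - 155579)) + (-132)² = (51529 - 279713) + 17424 = -228184 + 17424 = -210760)
(B(8, 10)*7431)/y = (8*7431)/(-210760) = 59448*(-1/210760) = -7431/26345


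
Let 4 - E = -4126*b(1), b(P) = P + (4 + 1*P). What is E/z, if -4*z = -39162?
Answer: 49520/19581 ≈ 2.5290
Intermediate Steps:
z = 19581/2 (z = -1/4*(-39162) = 19581/2 ≈ 9790.5)
b(P) = 4 + 2*P (b(P) = P + (4 + P) = 4 + 2*P)
E = 24760 (E = 4 - (-4126)*(4 + 2*1) = 4 - (-4126)*(4 + 2) = 4 - (-4126)*6 = 4 - 1*(-24756) = 4 + 24756 = 24760)
E/z = 24760/(19581/2) = 24760*(2/19581) = 49520/19581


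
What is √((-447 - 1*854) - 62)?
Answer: I*√1363 ≈ 36.919*I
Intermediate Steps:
√((-447 - 1*854) - 62) = √((-447 - 854) - 62) = √(-1301 - 62) = √(-1363) = I*√1363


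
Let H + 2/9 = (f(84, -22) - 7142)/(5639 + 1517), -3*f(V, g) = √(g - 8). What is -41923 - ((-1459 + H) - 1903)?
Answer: -1241702027/32202 + I*√30/21468 ≈ -38560.0 + 0.00025513*I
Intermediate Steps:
f(V, g) = -√(-8 + g)/3 (f(V, g) = -√(g - 8)/3 = -√(-8 + g)/3)
H = -39295/32202 - I*√30/21468 (H = -2/9 + (-√(-8 - 22)/3 - 7142)/(5639 + 1517) = -2/9 + (-I*√30/3 - 7142)/7156 = -2/9 + (-I*√30/3 - 7142)*(1/7156) = -2/9 + (-7142 - I*√30/3)*(1/7156) = -2/9 + (-3571/3578 - I*√30/21468) = -39295/32202 - I*√30/21468 ≈ -1.2203 - 0.00025513*I)
-41923 - ((-1459 + H) - 1903) = -41923 - ((-1459 + (-39295/32202 - I*√30/21468)) - 1903) = -41923 - ((-47022013/32202 - I*√30/21468) - 1903) = -41923 - (-108302419/32202 - I*√30/21468) = -41923 + (108302419/32202 + I*√30/21468) = -1241702027/32202 + I*√30/21468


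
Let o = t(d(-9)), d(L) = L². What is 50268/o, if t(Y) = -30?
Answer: -8378/5 ≈ -1675.6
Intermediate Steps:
o = -30
50268/o = 50268/(-30) = 50268*(-1/30) = -8378/5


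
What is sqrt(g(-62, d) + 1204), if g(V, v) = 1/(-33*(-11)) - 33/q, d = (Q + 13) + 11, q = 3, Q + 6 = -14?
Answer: 2*sqrt(324795)/33 ≈ 34.540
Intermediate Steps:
Q = -20 (Q = -6 - 14 = -20)
d = 4 (d = (-20 + 13) + 11 = -7 + 11 = 4)
g(V, v) = -3992/363 (g(V, v) = 1/(-33*(-11)) - 33/3 = -1/33*(-1/11) - 33*1/3 = 1/363 - 11 = -3992/363)
sqrt(g(-62, d) + 1204) = sqrt(-3992/363 + 1204) = sqrt(433060/363) = 2*sqrt(324795)/33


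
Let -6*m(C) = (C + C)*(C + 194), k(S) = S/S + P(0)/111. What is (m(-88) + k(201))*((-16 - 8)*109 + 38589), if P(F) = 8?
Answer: 4139952705/37 ≈ 1.1189e+8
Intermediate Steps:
k(S) = 119/111 (k(S) = S/S + 8/111 = 1 + 8*(1/111) = 1 + 8/111 = 119/111)
m(C) = -C*(194 + C)/3 (m(C) = -(C + C)*(C + 194)/6 = -2*C*(194 + C)/6 = -C*(194 + C)/3)
(m(-88) + k(201))*((-16 - 8)*109 + 38589) = (-⅓*(-88)*(194 - 88) + 119/111)*((-16 - 8)*109 + 38589) = (-⅓*(-88)*106 + 119/111)*(-24*109 + 38589) = (9328/3 + 119/111)*(-2616 + 38589) = (115085/37)*35973 = 4139952705/37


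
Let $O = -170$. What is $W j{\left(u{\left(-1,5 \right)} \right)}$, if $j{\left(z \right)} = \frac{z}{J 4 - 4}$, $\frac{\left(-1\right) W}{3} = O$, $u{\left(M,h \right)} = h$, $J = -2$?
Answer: $- \frac{425}{2} \approx -212.5$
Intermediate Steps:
$W = 510$ ($W = \left(-3\right) \left(-170\right) = 510$)
$j{\left(z \right)} = - \frac{z}{12}$ ($j{\left(z \right)} = \frac{z}{\left(-2\right) 4 - 4} = \frac{z}{-8 - 4} = \frac{z}{-12} = z \left(- \frac{1}{12}\right) = - \frac{z}{12}$)
$W j{\left(u{\left(-1,5 \right)} \right)} = 510 \left(\left(- \frac{1}{12}\right) 5\right) = 510 \left(- \frac{5}{12}\right) = - \frac{425}{2}$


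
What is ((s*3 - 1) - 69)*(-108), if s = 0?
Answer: 7560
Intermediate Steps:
((s*3 - 1) - 69)*(-108) = ((0*3 - 1) - 69)*(-108) = ((0 - 1) - 69)*(-108) = (-1 - 69)*(-108) = -70*(-108) = 7560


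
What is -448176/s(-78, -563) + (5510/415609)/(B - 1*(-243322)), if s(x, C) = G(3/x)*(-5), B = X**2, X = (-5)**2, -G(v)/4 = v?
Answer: 295353674356022662/506932843615 ≈ 5.8263e+5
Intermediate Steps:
G(v) = -4*v
X = 25
B = 625 (B = 25**2 = 625)
s(x, C) = 60/x (s(x, C) = -12/x*(-5) = 60/x)
-448176/s(-78, -563) + (5510/415609)/(B - 1*(-243322)) = -448176/(60/(-78)) + (5510/415609)/(625 - 1*(-243322)) = -448176/(60*(-1/78)) + (5510*(1/415609))/(625 + 243322) = -448176/(-10/13) + (5510/415609)/243947 = -448176*(-13/10) + (5510/415609)*(1/243947) = 2913144/5 + 5510/101386568723 = 295353674356022662/506932843615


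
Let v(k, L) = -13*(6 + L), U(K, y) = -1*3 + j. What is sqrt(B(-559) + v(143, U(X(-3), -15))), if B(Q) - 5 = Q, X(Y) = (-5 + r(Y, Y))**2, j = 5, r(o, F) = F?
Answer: I*sqrt(658) ≈ 25.652*I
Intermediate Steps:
X(Y) = (-5 + Y)**2
U(K, y) = 2 (U(K, y) = -1*3 + 5 = -3 + 5 = 2)
v(k, L) = -78 - 13*L
B(Q) = 5 + Q
sqrt(B(-559) + v(143, U(X(-3), -15))) = sqrt((5 - 559) + (-78 - 13*2)) = sqrt(-554 + (-78 - 26)) = sqrt(-554 - 104) = sqrt(-658) = I*sqrt(658)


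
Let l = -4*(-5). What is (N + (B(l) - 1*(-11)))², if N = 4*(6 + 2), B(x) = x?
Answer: 3969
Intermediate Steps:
l = 20
N = 32 (N = 4*8 = 32)
(N + (B(l) - 1*(-11)))² = (32 + (20 - 1*(-11)))² = (32 + (20 + 11))² = (32 + 31)² = 63² = 3969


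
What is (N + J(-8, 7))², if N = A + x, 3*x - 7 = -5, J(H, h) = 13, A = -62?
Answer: 21025/9 ≈ 2336.1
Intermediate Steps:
x = ⅔ (x = 7/3 + (⅓)*(-5) = 7/3 - 5/3 = ⅔ ≈ 0.66667)
N = -184/3 (N = -62 + ⅔ = -184/3 ≈ -61.333)
(N + J(-8, 7))² = (-184/3 + 13)² = (-145/3)² = 21025/9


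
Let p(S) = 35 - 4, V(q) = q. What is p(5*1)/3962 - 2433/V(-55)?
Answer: 9641251/217910 ≈ 44.244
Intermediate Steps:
p(S) = 31
p(5*1)/3962 - 2433/V(-55) = 31/3962 - 2433/(-55) = 31*(1/3962) - 2433*(-1/55) = 31/3962 + 2433/55 = 9641251/217910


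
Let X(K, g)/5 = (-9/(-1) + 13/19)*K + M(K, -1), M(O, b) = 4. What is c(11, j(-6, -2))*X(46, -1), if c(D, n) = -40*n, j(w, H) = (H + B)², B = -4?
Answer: -61488000/19 ≈ -3.2362e+6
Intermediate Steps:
j(w, H) = (-4 + H)² (j(w, H) = (H - 4)² = (-4 + H)²)
X(K, g) = 20 + 920*K/19 (X(K, g) = 5*((-9/(-1) + 13/19)*K + 4) = 5*((-9*(-1) + 13*(1/19))*K + 4) = 5*((9 + 13/19)*K + 4) = 5*(184*K/19 + 4) = 5*(4 + 184*K/19) = 20 + 920*K/19)
c(11, j(-6, -2))*X(46, -1) = (-40*(-4 - 2)²)*(20 + (920/19)*46) = (-40*(-6)²)*(20 + 42320/19) = -40*36*(42700/19) = -1440*42700/19 = -61488000/19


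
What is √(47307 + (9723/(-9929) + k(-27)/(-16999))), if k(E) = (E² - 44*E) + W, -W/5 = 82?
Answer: √1347638387050120992707/168783071 ≈ 217.50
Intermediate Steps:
W = -410 (W = -5*82 = -410)
k(E) = -410 + E² - 44*E (k(E) = (E² - 44*E) - 410 = -410 + E² - 44*E)
√(47307 + (9723/(-9929) + k(-27)/(-16999))) = √(47307 + (9723/(-9929) + (-410 + (-27)² - 44*(-27))/(-16999))) = √(47307 + (9723*(-1/9929) + (-410 + 729 + 1188)*(-1/16999))) = √(47307 + (-9723/9929 + 1507*(-1/16999))) = √(47307 + (-9723/9929 - 1507/16999)) = √(47307 - 180244280/168783071) = √(7984440495517/168783071) = √1347638387050120992707/168783071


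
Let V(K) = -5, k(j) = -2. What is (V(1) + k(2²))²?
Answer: 49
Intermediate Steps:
(V(1) + k(2²))² = (-5 - 2)² = (-7)² = 49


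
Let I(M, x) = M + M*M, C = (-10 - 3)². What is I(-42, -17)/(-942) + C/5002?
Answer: -1409041/785314 ≈ -1.7942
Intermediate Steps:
C = 169 (C = (-13)² = 169)
I(M, x) = M + M²
I(-42, -17)/(-942) + C/5002 = -42*(1 - 42)/(-942) + 169/5002 = -42*(-41)*(-1/942) + 169*(1/5002) = 1722*(-1/942) + 169/5002 = -287/157 + 169/5002 = -1409041/785314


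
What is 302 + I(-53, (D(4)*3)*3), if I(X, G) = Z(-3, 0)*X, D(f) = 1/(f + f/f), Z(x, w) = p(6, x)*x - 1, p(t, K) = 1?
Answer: 514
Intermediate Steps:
Z(x, w) = -1 + x (Z(x, w) = 1*x - 1 = x - 1 = -1 + x)
D(f) = 1/(1 + f) (D(f) = 1/(f + 1) = 1/(1 + f))
I(X, G) = -4*X (I(X, G) = (-1 - 3)*X = -4*X)
302 + I(-53, (D(4)*3)*3) = 302 - 4*(-53) = 302 + 212 = 514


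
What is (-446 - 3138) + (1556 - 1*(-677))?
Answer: -1351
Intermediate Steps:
(-446 - 3138) + (1556 - 1*(-677)) = -3584 + (1556 + 677) = -3584 + 2233 = -1351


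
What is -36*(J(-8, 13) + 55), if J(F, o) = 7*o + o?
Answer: -5724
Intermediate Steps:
J(F, o) = 8*o
-36*(J(-8, 13) + 55) = -36*(8*13 + 55) = -36*(104 + 55) = -36*159 = -5724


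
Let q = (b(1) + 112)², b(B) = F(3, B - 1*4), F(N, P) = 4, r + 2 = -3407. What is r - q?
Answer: -16865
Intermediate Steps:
r = -3409 (r = -2 - 3407 = -3409)
b(B) = 4
q = 13456 (q = (4 + 112)² = 116² = 13456)
r - q = -3409 - 1*13456 = -3409 - 13456 = -16865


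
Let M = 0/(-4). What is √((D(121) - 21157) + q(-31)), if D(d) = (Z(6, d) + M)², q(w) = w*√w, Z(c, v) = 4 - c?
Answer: √(-21153 - 31*I*√31) ≈ 0.5934 - 145.44*I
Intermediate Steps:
M = 0 (M = 0*(-¼) = 0)
q(w) = w^(3/2)
D(d) = 4 (D(d) = ((4 - 1*6) + 0)² = ((4 - 6) + 0)² = (-2 + 0)² = (-2)² = 4)
√((D(121) - 21157) + q(-31)) = √((4 - 21157) + (-31)^(3/2)) = √(-21153 - 31*I*√31)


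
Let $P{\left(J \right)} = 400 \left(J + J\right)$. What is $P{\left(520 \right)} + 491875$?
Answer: $907875$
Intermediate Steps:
$P{\left(J \right)} = 800 J$ ($P{\left(J \right)} = 400 \cdot 2 J = 800 J$)
$P{\left(520 \right)} + 491875 = 800 \cdot 520 + 491875 = 416000 + 491875 = 907875$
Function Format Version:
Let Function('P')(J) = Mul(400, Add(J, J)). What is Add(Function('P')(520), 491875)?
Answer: 907875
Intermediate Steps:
Function('P')(J) = Mul(800, J) (Function('P')(J) = Mul(400, Mul(2, J)) = Mul(800, J))
Add(Function('P')(520), 491875) = Add(Mul(800, 520), 491875) = Add(416000, 491875) = 907875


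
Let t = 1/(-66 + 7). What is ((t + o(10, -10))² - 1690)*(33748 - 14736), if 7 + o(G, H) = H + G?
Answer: -108586923928/3481 ≈ -3.1194e+7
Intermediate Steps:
o(G, H) = -7 + G + H (o(G, H) = -7 + (H + G) = -7 + (G + H) = -7 + G + H)
t = -1/59 (t = 1/(-59) = -1/59 ≈ -0.016949)
((t + o(10, -10))² - 1690)*(33748 - 14736) = ((-1/59 + (-7 + 10 - 10))² - 1690)*(33748 - 14736) = ((-1/59 - 7)² - 1690)*19012 = ((-414/59)² - 1690)*19012 = (171396/3481 - 1690)*19012 = -5711494/3481*19012 = -108586923928/3481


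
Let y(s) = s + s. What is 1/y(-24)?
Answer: -1/48 ≈ -0.020833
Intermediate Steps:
y(s) = 2*s
1/y(-24) = 1/(2*(-24)) = 1/(-48) = -1/48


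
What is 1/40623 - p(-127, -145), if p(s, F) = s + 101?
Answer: 1056199/40623 ≈ 26.000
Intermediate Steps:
p(s, F) = 101 + s
1/40623 - p(-127, -145) = 1/40623 - (101 - 127) = 1/40623 - 1*(-26) = 1/40623 + 26 = 1056199/40623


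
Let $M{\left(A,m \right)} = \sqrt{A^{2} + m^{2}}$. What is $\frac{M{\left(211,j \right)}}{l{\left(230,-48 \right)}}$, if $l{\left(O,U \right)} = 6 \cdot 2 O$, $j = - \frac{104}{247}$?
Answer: $\frac{\sqrt{16072145}}{52440} \approx 0.076449$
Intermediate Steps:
$j = - \frac{8}{19}$ ($j = \left(-104\right) \frac{1}{247} = - \frac{8}{19} \approx -0.42105$)
$l{\left(O,U \right)} = 12 O$
$\frac{M{\left(211,j \right)}}{l{\left(230,-48 \right)}} = \frac{\sqrt{211^{2} + \left(- \frac{8}{19}\right)^{2}}}{12 \cdot 230} = \frac{\sqrt{44521 + \frac{64}{361}}}{2760} = \sqrt{\frac{16072145}{361}} \cdot \frac{1}{2760} = \frac{\sqrt{16072145}}{19} \cdot \frac{1}{2760} = \frac{\sqrt{16072145}}{52440}$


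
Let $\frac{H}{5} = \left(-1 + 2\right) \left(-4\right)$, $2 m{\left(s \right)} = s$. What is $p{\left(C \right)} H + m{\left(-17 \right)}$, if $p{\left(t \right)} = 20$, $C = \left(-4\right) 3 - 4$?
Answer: $- \frac{817}{2} \approx -408.5$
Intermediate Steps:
$C = -16$ ($C = -12 - 4 = -16$)
$m{\left(s \right)} = \frac{s}{2}$
$H = -20$ ($H = 5 \left(-1 + 2\right) \left(-4\right) = 5 \cdot 1 \left(-4\right) = 5 \left(-4\right) = -20$)
$p{\left(C \right)} H + m{\left(-17 \right)} = 20 \left(-20\right) + \frac{1}{2} \left(-17\right) = -400 - \frac{17}{2} = - \frac{817}{2}$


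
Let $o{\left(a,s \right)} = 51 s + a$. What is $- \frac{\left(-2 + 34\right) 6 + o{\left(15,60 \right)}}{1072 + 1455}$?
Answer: $- \frac{3267}{2527} \approx -1.2928$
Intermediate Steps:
$o{\left(a,s \right)} = a + 51 s$
$- \frac{\left(-2 + 34\right) 6 + o{\left(15,60 \right)}}{1072 + 1455} = - \frac{\left(-2 + 34\right) 6 + \left(15 + 51 \cdot 60\right)}{1072 + 1455} = - \frac{32 \cdot 6 + \left(15 + 3060\right)}{2527} = - \frac{192 + 3075}{2527} = - \frac{3267}{2527}$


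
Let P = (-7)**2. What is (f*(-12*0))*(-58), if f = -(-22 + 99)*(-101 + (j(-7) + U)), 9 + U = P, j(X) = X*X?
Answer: 0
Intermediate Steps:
j(X) = X**2
P = 49
U = 40 (U = -9 + 49 = 40)
f = 924 (f = -(-22 + 99)*(-101 + ((-7)**2 + 40)) = -77*(-101 + (49 + 40)) = -77*(-101 + 89) = -77*(-12) = -1*(-924) = 924)
(f*(-12*0))*(-58) = (924*(-12*0))*(-58) = (924*0)*(-58) = 0*(-58) = 0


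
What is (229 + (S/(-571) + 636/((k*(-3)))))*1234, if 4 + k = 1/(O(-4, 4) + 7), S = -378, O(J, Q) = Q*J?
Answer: 7331856658/21127 ≈ 3.4704e+5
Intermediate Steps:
O(J, Q) = J*Q
k = -37/9 (k = -4 + 1/(-4*4 + 7) = -4 + 1/(-16 + 7) = -4 + 1/(-9) = -4 - ⅑ = -37/9 ≈ -4.1111)
(229 + (S/(-571) + 636/((k*(-3)))))*1234 = (229 + (-378/(-571) + 636/((-37/9*(-3)))))*1234 = (229 + (-378*(-1/571) + 636/(37/3)))*1234 = (229 + (378/571 + 636*(3/37)))*1234 = (229 + (378/571 + 1908/37))*1234 = (229 + 1103454/21127)*1234 = (5941537/21127)*1234 = 7331856658/21127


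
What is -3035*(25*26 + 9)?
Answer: -2000065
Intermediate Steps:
-3035*(25*26 + 9) = -3035*(650 + 9) = -3035*659 = -2000065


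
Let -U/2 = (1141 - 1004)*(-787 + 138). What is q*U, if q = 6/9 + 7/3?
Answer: 533478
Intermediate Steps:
q = 3 (q = 6*(⅑) + 7*(⅓) = ⅔ + 7/3 = 3)
U = 177826 (U = -2*(1141 - 1004)*(-787 + 138) = -274*(-649) = -2*(-88913) = 177826)
q*U = 3*177826 = 533478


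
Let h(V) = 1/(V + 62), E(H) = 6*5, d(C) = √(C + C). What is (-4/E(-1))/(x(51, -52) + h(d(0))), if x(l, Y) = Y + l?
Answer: 124/915 ≈ 0.13552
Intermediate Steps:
d(C) = √2*√C (d(C) = √(2*C) = √2*√C)
E(H) = 30
h(V) = 1/(62 + V)
(-4/E(-1))/(x(51, -52) + h(d(0))) = (-4/30)/((-52 + 51) + 1/(62 + √2*√0)) = (-4*1/30)/(-1 + 1/(62 + √2*0)) = -2/15/(-1 + 1/(62 + 0)) = -2/15/(-1 + 1/62) = -2/15/(-61/62) = -62/61*(-2/15) = 124/915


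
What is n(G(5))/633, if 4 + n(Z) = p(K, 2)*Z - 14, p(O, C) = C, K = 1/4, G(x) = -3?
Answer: -8/211 ≈ -0.037915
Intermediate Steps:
K = ¼ ≈ 0.25000
n(Z) = -18 + 2*Z (n(Z) = -4 + (2*Z - 14) = -4 + (-14 + 2*Z) = -18 + 2*Z)
n(G(5))/633 = (-18 + 2*(-3))/633 = (-18 - 6)*(1/633) = -24*1/633 = -8/211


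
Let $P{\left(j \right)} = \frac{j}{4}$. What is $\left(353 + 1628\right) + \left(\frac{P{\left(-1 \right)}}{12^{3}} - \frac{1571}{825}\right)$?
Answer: $\frac{3761864941}{1900800} \approx 1979.1$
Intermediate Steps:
$P{\left(j \right)} = \frac{j}{4}$ ($P{\left(j \right)} = j \frac{1}{4} = \frac{j}{4}$)
$\left(353 + 1628\right) + \left(\frac{P{\left(-1 \right)}}{12^{3}} - \frac{1571}{825}\right) = \left(353 + 1628\right) - \left(\frac{1571}{825} - \frac{\frac{1}{4} \left(-1\right)}{12^{3}}\right) = 1981 - \left(\frac{1571}{825} + \frac{1}{4 \cdot 1728}\right) = 1981 - \frac{3619859}{1900800} = \frac{3761864941}{1900800}$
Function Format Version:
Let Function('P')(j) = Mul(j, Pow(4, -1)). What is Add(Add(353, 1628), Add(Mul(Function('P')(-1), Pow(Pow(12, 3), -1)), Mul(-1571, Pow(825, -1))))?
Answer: Rational(3761864941, 1900800) ≈ 1979.1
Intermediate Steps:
Function('P')(j) = Mul(Rational(1, 4), j) (Function('P')(j) = Mul(j, Rational(1, 4)) = Mul(Rational(1, 4), j))
Add(Add(353, 1628), Add(Mul(Function('P')(-1), Pow(Pow(12, 3), -1)), Mul(-1571, Pow(825, -1)))) = Add(Add(353, 1628), Add(Mul(Mul(Rational(1, 4), -1), Pow(Pow(12, 3), -1)), Mul(-1571, Pow(825, -1)))) = Add(1981, Add(Mul(Rational(-1, 4), Pow(1728, -1)), Mul(-1571, Rational(1, 825)))) = Add(1981, Add(Mul(Rational(-1, 4), Rational(1, 1728)), Rational(-1571, 825))) = Add(1981, Add(Rational(-1, 6912), Rational(-1571, 825))) = Add(1981, Rational(-3619859, 1900800)) = Rational(3761864941, 1900800)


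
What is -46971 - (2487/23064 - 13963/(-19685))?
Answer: -229310774719/4881880 ≈ -46972.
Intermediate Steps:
-46971 - (2487/23064 - 13963/(-19685)) = -46971 - (2487*(1/23064) - 13963*(-1/19685)) = -46971 - (829/7688 + 13963/19685) = -46971 - 1*3989239/4881880 = -46971 - 3989239/4881880 = -229310774719/4881880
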